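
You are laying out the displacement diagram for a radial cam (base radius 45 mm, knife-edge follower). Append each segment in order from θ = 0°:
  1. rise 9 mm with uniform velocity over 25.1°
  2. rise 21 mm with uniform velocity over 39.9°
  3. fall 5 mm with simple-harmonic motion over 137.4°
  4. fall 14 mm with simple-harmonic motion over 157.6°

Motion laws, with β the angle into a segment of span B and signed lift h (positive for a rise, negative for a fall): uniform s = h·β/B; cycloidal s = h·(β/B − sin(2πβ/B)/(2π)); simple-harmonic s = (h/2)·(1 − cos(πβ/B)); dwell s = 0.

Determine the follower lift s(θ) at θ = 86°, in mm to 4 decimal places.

seg 1 [0°–25.1°] uniform, h=9: full span → s += 9 → s = 9.0000
seg 2 [25.1°–65°] uniform, h=21: full span → s += 21 → s = 30.0000
seg 3 [65°–202.4°] simple-harmonic, h=-5: θ=86° here. β=21, B=137.4. -5/2·(1 − cos(π·0.1528)) = -0.2827 → s = 29.7173

29.7173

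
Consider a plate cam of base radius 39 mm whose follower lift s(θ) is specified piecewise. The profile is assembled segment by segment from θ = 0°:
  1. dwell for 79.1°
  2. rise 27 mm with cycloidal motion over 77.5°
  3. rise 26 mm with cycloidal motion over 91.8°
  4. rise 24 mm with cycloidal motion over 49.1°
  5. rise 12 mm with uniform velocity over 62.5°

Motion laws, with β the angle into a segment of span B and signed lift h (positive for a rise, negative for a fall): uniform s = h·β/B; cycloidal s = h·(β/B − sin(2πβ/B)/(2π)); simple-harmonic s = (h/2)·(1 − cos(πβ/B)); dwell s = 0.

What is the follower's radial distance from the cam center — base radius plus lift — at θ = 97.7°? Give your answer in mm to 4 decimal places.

seg 1 [0°–79.1°] dwell: s stays 0.0000
seg 2 [79.1°–156.6°] cycloidal, h=27: θ=97.7° here. β=18.6, B=77.5. 27·(0.2400 − sin(2π·0.2400)/(2π)) = 2.1913 → s = 2.1913
radial distance = base radius + s = 39 + 2.1913 = 41.1913

41.1913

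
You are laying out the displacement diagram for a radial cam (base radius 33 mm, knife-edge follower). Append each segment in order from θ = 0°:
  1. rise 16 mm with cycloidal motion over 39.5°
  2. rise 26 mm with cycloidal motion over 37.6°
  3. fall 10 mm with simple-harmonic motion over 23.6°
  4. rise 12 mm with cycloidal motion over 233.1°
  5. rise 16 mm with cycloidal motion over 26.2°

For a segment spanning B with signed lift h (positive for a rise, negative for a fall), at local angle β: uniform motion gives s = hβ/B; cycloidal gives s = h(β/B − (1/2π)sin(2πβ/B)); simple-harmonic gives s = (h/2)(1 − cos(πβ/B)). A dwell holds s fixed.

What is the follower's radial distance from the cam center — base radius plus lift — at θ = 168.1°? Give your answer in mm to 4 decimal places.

seg 1 [0°–39.5°] cycloidal, h=16: full span → s += 16 → s = 16.0000
seg 2 [39.5°–77.1°] cycloidal, h=26: full span → s += 26 → s = 42.0000
seg 3 [77.1°–100.7°] simple-harmonic, h=-10: full span → s += -10 → s = 32.0000
seg 4 [100.7°–333.8°] cycloidal, h=12: θ=168.1° here. β=67.4, B=233.1. 12·(0.2891 − sin(2π·0.2891)/(2π)) = 1.6174 → s = 33.6174
radial distance = base radius + s = 33 + 33.6174 = 66.6174

66.6174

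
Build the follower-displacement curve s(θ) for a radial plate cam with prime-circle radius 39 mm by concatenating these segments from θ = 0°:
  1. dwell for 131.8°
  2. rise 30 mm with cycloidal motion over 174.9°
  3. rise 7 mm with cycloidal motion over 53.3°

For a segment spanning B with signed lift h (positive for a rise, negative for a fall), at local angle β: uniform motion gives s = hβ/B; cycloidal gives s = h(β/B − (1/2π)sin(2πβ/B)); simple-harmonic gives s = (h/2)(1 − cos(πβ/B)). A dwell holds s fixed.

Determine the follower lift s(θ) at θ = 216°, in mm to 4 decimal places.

seg 1 [0°–131.8°] dwell: s stays 0.0000
seg 2 [131.8°–306.7°] cycloidal, h=30: θ=216° here. β=84.2, B=174.9. 30·(0.4814 − sin(2π·0.4814)/(2π)) = 13.8863 → s = 13.8863

13.8863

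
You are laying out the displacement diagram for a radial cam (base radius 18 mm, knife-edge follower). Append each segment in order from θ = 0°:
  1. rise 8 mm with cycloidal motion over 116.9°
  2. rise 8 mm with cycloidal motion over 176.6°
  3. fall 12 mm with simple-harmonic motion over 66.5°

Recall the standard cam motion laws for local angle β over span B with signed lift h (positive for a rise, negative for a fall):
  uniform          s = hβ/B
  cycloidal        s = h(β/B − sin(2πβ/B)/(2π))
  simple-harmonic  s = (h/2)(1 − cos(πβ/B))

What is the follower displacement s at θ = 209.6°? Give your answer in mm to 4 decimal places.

seg 1 [0°–116.9°] cycloidal, h=8: full span → s += 8 → s = 8.0000
seg 2 [116.9°–293.5°] cycloidal, h=8: θ=209.6° here. β=92.7, B=176.6. 8·(0.5249 − sin(2π·0.5249)/(2π)) = 4.3978 → s = 12.3978

12.3978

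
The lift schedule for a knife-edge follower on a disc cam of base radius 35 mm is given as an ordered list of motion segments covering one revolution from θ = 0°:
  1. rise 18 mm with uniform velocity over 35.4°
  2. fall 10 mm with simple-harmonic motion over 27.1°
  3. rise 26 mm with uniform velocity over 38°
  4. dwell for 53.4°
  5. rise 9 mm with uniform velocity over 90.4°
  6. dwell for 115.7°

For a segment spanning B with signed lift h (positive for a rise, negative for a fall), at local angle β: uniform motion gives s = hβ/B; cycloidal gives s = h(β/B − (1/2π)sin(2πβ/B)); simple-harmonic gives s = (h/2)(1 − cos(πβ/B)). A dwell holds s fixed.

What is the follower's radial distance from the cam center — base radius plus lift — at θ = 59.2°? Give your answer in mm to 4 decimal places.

seg 1 [0°–35.4°] uniform, h=18: full span → s += 18 → s = 18.0000
seg 2 [35.4°–62.5°] simple-harmonic, h=-10: θ=59.2° here. β=23.8, B=27.1. -10/2·(1 − cos(π·0.8782)) = -9.6386 → s = 8.3614
radial distance = base radius + s = 35 + 8.3614 = 43.3614

43.3614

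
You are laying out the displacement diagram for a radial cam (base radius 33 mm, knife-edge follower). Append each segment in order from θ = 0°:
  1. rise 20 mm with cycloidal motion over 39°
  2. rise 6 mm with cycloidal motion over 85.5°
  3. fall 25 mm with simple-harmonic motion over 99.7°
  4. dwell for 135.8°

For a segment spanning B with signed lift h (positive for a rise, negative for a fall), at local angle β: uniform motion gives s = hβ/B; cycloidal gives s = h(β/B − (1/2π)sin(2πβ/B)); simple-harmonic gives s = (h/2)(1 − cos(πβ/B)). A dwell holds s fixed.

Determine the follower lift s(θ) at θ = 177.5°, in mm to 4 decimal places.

seg 1 [0°–39°] cycloidal, h=20: full span → s += 20 → s = 20.0000
seg 2 [39°–124.5°] cycloidal, h=6: full span → s += 6 → s = 26.0000
seg 3 [124.5°–224.2°] simple-harmonic, h=-25: θ=177.5° here. β=53, B=99.7. -25/2·(1 − cos(π·0.5316)) = -13.7387 → s = 12.2613

12.2613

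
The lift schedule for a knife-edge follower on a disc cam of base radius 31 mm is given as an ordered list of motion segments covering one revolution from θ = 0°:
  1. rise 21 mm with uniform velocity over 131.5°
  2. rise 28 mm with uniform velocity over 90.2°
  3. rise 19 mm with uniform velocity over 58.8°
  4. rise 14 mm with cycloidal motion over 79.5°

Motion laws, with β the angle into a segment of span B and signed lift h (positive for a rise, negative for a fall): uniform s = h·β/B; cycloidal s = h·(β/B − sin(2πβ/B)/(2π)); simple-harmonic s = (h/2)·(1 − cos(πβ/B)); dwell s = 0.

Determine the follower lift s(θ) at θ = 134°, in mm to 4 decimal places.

seg 1 [0°–131.5°] uniform, h=21: full span → s += 21 → s = 21.0000
seg 2 [131.5°–221.7°] uniform, h=28: θ=134° here. β=2.5, B=90.2. 28·2.5/90.2 = 0.7761 → s = 21.7761

21.7761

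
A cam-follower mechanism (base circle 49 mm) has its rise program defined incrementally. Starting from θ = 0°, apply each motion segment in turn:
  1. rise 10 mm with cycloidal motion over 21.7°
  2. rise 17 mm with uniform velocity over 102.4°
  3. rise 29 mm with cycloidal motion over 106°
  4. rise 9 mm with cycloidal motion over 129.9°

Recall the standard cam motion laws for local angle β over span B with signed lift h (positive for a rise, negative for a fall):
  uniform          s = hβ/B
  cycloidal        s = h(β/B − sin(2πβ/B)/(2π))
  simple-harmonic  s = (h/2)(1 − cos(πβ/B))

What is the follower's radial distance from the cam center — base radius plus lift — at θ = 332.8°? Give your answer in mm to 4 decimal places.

seg 1 [0°–21.7°] cycloidal, h=10: full span → s += 10 → s = 10.0000
seg 2 [21.7°–124.1°] uniform, h=17: full span → s += 17 → s = 27.0000
seg 3 [124.1°–230.1°] cycloidal, h=29: full span → s += 29 → s = 56.0000
seg 4 [230.1°–360°] cycloidal, h=9: θ=332.8° here. β=102.7, B=129.9. 9·(0.7906 − sin(2π·0.7906)/(2π)) = 8.5015 → s = 64.5015
radial distance = base radius + s = 49 + 64.5015 = 113.5015

113.5015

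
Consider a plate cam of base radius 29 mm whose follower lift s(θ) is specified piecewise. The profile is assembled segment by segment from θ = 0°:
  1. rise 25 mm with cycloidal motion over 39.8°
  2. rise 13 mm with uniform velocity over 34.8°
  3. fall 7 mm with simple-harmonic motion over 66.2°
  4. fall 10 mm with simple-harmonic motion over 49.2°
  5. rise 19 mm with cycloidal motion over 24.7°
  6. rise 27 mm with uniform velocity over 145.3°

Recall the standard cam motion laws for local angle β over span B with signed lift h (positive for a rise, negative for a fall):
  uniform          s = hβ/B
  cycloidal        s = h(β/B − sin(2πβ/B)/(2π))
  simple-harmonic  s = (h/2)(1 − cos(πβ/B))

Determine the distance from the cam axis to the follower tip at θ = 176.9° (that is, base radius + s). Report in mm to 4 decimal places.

seg 1 [0°–39.8°] cycloidal, h=25: full span → s += 25 → s = 25.0000
seg 2 [39.8°–74.6°] uniform, h=13: full span → s += 13 → s = 38.0000
seg 3 [74.6°–140.8°] simple-harmonic, h=-7: full span → s += -7 → s = 31.0000
seg 4 [140.8°–190°] simple-harmonic, h=-10: θ=176.9° here. β=36.1, B=49.2. -10/2·(1 − cos(π·0.7337)) = -8.3504 → s = 22.6496
radial distance = base radius + s = 29 + 22.6496 = 51.6496

51.6496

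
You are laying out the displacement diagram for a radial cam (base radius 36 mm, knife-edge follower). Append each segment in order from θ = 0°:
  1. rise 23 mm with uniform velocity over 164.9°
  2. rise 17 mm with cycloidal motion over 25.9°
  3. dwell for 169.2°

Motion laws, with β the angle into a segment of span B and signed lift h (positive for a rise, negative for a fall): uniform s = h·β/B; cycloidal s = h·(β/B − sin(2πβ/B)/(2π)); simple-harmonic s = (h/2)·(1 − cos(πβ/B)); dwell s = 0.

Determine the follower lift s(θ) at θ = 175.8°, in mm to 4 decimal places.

seg 1 [0°–164.9°] uniform, h=23: full span → s += 23 → s = 23.0000
seg 2 [164.9°–190.8°] cycloidal, h=17: θ=175.8° here. β=10.9, B=25.9. 17·(0.4208 − sin(2π·0.4208)/(2π)) = 5.8637 → s = 28.8637

28.8637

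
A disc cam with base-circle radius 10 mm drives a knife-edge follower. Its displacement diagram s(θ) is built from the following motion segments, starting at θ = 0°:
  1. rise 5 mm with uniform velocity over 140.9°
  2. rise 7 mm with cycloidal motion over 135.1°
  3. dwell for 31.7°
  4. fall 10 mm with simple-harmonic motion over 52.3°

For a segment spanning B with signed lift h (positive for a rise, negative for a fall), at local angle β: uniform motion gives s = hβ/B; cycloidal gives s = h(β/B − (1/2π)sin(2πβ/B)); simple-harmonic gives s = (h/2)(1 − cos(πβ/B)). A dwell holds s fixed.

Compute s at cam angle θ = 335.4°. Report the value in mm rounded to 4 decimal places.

seg 1 [0°–140.9°] uniform, h=5: full span → s += 5 → s = 5.0000
seg 2 [140.9°–276°] cycloidal, h=7: full span → s += 7 → s = 12.0000
seg 3 [276°–307.7°] dwell: s stays 12.0000
seg 4 [307.7°–360°] simple-harmonic, h=-10: θ=335.4° here. β=27.7, B=52.3. -10/2·(1 − cos(π·0.5296)) = -5.4649 → s = 6.5351

6.5351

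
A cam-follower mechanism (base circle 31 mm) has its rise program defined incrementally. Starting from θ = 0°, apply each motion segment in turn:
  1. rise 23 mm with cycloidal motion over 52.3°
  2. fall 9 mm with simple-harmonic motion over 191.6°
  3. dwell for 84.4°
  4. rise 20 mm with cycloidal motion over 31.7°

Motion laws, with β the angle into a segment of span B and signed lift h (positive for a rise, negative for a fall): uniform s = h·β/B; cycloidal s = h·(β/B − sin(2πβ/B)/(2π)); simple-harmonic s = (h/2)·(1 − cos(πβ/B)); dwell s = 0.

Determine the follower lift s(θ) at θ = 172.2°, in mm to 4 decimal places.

seg 1 [0°–52.3°] cycloidal, h=23: full span → s += 23 → s = 23.0000
seg 2 [52.3°–243.9°] simple-harmonic, h=-9: θ=172.2° here. β=119.9, B=191.6. -9/2·(1 − cos(π·0.6258)) = -6.2323 → s = 16.7677

16.7677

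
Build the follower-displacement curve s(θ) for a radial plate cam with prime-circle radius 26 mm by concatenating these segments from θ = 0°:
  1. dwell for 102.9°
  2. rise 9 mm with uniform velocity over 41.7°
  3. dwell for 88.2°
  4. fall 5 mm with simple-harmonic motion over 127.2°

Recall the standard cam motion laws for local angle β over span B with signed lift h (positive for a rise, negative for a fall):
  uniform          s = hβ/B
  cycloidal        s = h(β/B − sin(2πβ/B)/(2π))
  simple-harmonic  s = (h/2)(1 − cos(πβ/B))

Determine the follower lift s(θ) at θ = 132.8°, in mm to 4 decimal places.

seg 1 [0°–102.9°] dwell: s stays 0.0000
seg 2 [102.9°–144.6°] uniform, h=9: θ=132.8° here. β=29.9, B=41.7. 9·29.9/41.7 = 6.4532 → s = 6.4532

6.4532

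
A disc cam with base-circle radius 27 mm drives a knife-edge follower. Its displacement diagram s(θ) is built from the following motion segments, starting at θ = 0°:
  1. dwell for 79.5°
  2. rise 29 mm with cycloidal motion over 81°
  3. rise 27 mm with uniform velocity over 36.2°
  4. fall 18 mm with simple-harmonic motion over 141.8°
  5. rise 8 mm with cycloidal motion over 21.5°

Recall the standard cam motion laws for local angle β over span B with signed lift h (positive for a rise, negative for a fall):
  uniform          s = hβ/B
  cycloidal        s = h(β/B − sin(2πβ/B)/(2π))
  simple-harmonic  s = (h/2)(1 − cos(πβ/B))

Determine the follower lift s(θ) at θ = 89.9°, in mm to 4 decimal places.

seg 1 [0°–79.5°] dwell: s stays 0.0000
seg 2 [79.5°–160.5°] cycloidal, h=29: θ=89.9° here. β=10.4, B=81. 29·(0.1284 − sin(2π·0.1284)/(2π)) = 0.3909 → s = 0.3909

0.3909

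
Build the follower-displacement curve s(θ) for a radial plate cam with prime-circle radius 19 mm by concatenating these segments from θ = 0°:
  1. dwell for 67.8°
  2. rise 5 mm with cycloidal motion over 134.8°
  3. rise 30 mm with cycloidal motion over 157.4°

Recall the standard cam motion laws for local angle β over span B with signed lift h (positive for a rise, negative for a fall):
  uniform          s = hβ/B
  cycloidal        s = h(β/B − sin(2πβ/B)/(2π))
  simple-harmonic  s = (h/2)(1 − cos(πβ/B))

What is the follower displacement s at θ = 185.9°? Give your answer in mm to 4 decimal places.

seg 1 [0°–67.8°] dwell: s stays 0.0000
seg 2 [67.8°–202.6°] cycloidal, h=5: θ=185.9° here. β=118.1, B=134.8. 5·(0.8761 − sin(2π·0.8761)/(2π)) = 4.9393 → s = 4.9393

4.9393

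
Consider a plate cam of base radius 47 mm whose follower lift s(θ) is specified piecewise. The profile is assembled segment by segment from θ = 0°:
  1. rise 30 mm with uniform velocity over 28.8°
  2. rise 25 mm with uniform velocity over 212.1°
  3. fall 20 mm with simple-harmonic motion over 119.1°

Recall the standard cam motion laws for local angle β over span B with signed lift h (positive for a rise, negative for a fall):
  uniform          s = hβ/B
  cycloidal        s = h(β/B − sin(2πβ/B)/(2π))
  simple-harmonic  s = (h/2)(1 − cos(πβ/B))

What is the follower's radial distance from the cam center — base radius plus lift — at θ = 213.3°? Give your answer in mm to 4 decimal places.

seg 1 [0°–28.8°] uniform, h=30: full span → s += 30 → s = 30.0000
seg 2 [28.8°–240.9°] uniform, h=25: θ=213.3° here. β=184.5, B=212.1. 25·184.5/212.1 = 21.7468 → s = 51.7468
radial distance = base radius + s = 47 + 51.7468 = 98.7468

98.7468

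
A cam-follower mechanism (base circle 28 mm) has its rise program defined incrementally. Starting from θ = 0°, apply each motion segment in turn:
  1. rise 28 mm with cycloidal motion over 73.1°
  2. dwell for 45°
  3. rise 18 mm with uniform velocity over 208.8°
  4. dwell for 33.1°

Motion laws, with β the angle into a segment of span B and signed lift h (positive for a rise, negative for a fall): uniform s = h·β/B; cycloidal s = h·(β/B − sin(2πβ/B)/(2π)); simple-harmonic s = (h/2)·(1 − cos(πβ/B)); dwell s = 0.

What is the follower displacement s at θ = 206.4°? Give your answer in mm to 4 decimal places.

seg 1 [0°–73.1°] cycloidal, h=28: full span → s += 28 → s = 28.0000
seg 2 [73.1°–118.1°] dwell: s stays 28.0000
seg 3 [118.1°–326.9°] uniform, h=18: θ=206.4° here. β=88.3, B=208.8. 18·88.3/208.8 = 7.6121 → s = 35.6121

35.6121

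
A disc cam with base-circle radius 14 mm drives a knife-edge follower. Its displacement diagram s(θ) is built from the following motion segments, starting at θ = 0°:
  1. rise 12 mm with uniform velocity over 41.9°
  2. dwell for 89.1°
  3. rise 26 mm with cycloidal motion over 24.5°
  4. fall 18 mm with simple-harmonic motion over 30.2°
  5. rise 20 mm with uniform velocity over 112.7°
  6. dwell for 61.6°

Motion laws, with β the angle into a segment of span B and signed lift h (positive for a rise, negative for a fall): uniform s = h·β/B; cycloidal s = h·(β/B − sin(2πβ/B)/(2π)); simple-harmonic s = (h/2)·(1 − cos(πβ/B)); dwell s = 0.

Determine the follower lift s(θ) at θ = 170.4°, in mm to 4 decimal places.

seg 1 [0°–41.9°] uniform, h=12: full span → s += 12 → s = 12.0000
seg 2 [41.9°–131°] dwell: s stays 12.0000
seg 3 [131°–155.5°] cycloidal, h=26: full span → s += 26 → s = 38.0000
seg 4 [155.5°–185.7°] simple-harmonic, h=-18: θ=170.4° here. β=14.9, B=30.2. -18/2·(1 − cos(π·0.4934)) = -8.8128 → s = 29.1872

29.1872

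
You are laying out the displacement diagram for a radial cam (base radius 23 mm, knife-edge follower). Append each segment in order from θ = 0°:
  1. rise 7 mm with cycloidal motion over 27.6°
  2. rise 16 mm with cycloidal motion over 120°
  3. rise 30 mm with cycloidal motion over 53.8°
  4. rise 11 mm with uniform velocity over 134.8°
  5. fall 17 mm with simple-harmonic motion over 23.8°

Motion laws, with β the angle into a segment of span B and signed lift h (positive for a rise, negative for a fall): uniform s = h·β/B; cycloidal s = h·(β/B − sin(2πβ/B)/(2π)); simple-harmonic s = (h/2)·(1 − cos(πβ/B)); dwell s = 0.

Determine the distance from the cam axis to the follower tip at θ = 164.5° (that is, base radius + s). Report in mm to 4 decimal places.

seg 1 [0°–27.6°] cycloidal, h=7: full span → s += 7 → s = 7.0000
seg 2 [27.6°–147.6°] cycloidal, h=16: full span → s += 16 → s = 23.0000
seg 3 [147.6°–201.4°] cycloidal, h=30: θ=164.5° here. β=16.9, B=53.8. 30·(0.3141 − sin(2π·0.3141)/(2π)) = 5.0315 → s = 28.0315
radial distance = base radius + s = 23 + 28.0315 = 51.0315

51.0315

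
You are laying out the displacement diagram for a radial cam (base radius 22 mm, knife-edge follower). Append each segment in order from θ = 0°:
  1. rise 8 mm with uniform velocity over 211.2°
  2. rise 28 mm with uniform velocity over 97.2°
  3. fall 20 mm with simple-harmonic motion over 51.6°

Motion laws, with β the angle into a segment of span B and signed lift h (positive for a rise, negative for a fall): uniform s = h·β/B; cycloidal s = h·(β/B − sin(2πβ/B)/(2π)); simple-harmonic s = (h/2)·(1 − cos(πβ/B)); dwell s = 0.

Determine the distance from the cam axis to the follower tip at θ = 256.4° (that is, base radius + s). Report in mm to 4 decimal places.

seg 1 [0°–211.2°] uniform, h=8: full span → s += 8 → s = 8.0000
seg 2 [211.2°–308.4°] uniform, h=28: θ=256.4° here. β=45.2, B=97.2. 28·45.2/97.2 = 13.0206 → s = 21.0206
radial distance = base radius + s = 22 + 21.0206 = 43.0206

43.0206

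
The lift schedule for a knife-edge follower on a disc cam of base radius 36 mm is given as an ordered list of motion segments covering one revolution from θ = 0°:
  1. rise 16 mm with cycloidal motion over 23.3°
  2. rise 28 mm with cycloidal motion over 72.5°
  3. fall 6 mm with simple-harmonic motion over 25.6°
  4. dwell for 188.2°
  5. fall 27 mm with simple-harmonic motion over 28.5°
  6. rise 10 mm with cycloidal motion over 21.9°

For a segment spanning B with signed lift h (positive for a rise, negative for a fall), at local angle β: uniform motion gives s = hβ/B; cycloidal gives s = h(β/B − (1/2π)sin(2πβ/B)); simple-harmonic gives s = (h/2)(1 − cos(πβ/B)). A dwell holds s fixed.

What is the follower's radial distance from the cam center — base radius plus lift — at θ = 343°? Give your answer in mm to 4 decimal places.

seg 1 [0°–23.3°] cycloidal, h=16: full span → s += 16 → s = 16.0000
seg 2 [23.3°–95.8°] cycloidal, h=28: full span → s += 28 → s = 44.0000
seg 3 [95.8°–121.4°] simple-harmonic, h=-6: full span → s += -6 → s = 38.0000
seg 4 [121.4°–309.6°] dwell: s stays 38.0000
seg 5 [309.6°–338.1°] simple-harmonic, h=-27: full span → s += -27 → s = 11.0000
seg 6 [338.1°–360°] cycloidal, h=10: θ=343° here. β=4.9, B=21.9. 10·(0.2237 − sin(2π·0.2237)/(2π)) = 0.6675 → s = 11.6675
radial distance = base radius + s = 36 + 11.6675 = 47.6675

47.6675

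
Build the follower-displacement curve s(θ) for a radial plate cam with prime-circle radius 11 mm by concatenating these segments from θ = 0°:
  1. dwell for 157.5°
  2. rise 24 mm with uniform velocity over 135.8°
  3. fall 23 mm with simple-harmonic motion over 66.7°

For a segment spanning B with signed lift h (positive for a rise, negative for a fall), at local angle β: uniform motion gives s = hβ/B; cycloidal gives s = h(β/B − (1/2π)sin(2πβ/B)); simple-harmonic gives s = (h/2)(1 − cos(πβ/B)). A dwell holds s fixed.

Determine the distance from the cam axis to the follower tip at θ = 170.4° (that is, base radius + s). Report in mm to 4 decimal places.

seg 1 [0°–157.5°] dwell: s stays 0.0000
seg 2 [157.5°–293.3°] uniform, h=24: θ=170.4° here. β=12.9, B=135.8. 24·12.9/135.8 = 2.2798 → s = 2.2798
radial distance = base radius + s = 11 + 2.2798 = 13.2798

13.2798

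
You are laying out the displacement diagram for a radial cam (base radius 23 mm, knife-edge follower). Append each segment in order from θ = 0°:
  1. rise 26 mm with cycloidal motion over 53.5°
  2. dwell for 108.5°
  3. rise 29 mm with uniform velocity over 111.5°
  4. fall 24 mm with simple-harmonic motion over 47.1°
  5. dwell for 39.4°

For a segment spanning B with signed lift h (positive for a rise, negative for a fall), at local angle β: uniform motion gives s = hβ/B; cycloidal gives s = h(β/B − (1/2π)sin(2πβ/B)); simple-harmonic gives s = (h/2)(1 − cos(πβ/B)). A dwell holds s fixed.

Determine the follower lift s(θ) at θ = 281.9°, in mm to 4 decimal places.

seg 1 [0°–53.5°] cycloidal, h=26: full span → s += 26 → s = 26.0000
seg 2 [53.5°–162°] dwell: s stays 26.0000
seg 3 [162°–273.5°] uniform, h=29: full span → s += 29 → s = 55.0000
seg 4 [273.5°–320.6°] simple-harmonic, h=-24: θ=281.9° here. β=8.4, B=47.1. -24/2·(1 − cos(π·0.1783)) = -1.8347 → s = 53.1653

53.1653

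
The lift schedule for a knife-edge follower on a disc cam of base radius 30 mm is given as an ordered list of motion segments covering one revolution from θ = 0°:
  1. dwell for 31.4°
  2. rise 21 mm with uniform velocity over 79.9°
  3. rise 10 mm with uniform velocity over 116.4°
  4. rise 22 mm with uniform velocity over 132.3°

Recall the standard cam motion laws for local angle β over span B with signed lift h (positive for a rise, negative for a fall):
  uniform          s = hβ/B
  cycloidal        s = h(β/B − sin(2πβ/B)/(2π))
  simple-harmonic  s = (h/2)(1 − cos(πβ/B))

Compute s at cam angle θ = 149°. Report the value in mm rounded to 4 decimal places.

seg 1 [0°–31.4°] dwell: s stays 0.0000
seg 2 [31.4°–111.3°] uniform, h=21: full span → s += 21 → s = 21.0000
seg 3 [111.3°–227.7°] uniform, h=10: θ=149° here. β=37.7, B=116.4. 10·37.7/116.4 = 3.2388 → s = 24.2388

24.2388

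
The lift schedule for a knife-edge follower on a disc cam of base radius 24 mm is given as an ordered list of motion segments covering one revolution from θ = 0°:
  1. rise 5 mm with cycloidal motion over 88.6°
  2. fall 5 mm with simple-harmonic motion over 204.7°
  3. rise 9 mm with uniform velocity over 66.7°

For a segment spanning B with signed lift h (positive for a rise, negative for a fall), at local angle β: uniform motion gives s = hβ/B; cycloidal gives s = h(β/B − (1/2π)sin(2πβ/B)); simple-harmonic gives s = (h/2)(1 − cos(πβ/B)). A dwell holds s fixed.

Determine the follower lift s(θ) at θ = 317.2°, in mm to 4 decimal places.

seg 1 [0°–88.6°] cycloidal, h=5: full span → s += 5 → s = 5.0000
seg 2 [88.6°–293.3°] simple-harmonic, h=-5: full span → s += -5 → s = 0.0000
seg 3 [293.3°–360°] uniform, h=9: θ=317.2° here. β=23.9, B=66.7. 9·23.9/66.7 = 3.2249 → s = 3.2249

3.2249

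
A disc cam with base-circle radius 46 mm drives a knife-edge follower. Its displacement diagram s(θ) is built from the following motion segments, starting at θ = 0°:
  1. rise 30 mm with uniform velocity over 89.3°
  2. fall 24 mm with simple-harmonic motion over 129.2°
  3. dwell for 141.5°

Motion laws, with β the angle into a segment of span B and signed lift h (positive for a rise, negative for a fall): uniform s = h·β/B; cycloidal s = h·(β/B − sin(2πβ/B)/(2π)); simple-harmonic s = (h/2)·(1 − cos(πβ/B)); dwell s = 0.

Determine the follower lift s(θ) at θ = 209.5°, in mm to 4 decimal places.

seg 1 [0°–89.3°] uniform, h=30: full span → s += 30 → s = 30.0000
seg 2 [89.3°–218.5°] simple-harmonic, h=-24: θ=209.5° here. β=120.2, B=129.2. -24/2·(1 − cos(π·0.9303)) = -23.7138 → s = 6.2862

6.2862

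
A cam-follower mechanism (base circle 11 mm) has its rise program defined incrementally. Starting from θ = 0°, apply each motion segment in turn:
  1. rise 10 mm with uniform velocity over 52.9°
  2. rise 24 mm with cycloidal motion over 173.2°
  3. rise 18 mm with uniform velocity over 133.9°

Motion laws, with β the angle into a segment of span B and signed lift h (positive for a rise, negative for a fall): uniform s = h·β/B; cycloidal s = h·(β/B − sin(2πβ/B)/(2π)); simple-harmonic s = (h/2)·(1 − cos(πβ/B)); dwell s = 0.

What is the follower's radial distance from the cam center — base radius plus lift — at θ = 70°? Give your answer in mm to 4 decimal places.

seg 1 [0°–52.9°] uniform, h=10: full span → s += 10 → s = 10.0000
seg 2 [52.9°–226.1°] cycloidal, h=24: θ=70° here. β=17.1, B=173.2. 24·(0.0987 − sin(2π·0.0987)/(2π)) = 0.1491 → s = 10.1491
radial distance = base radius + s = 11 + 10.1491 = 21.1491

21.1491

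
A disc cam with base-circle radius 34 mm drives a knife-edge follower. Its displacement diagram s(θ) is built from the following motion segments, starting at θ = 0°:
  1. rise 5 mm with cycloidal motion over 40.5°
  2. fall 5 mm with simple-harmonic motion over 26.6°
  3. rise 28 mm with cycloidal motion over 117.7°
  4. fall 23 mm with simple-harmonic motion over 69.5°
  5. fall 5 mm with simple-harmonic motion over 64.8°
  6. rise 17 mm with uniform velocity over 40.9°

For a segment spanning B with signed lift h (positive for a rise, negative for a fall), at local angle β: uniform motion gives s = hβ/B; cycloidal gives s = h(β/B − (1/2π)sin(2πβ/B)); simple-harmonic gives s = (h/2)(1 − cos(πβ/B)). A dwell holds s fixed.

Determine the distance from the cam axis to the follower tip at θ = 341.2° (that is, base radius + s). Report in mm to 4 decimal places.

seg 1 [0°–40.5°] cycloidal, h=5: full span → s += 5 → s = 5.0000
seg 2 [40.5°–67.1°] simple-harmonic, h=-5: full span → s += -5 → s = 0.0000
seg 3 [67.1°–184.8°] cycloidal, h=28: full span → s += 28 → s = 28.0000
seg 4 [184.8°–254.3°] simple-harmonic, h=-23: full span → s += -23 → s = 5.0000
seg 5 [254.3°–319.1°] simple-harmonic, h=-5: full span → s += -5 → s = 0.0000
seg 6 [319.1°–360°] uniform, h=17: θ=341.2° here. β=22.1, B=40.9. 17·22.1/40.9 = 9.1858 → s = 9.1858
radial distance = base radius + s = 34 + 9.1858 = 43.1858

43.1858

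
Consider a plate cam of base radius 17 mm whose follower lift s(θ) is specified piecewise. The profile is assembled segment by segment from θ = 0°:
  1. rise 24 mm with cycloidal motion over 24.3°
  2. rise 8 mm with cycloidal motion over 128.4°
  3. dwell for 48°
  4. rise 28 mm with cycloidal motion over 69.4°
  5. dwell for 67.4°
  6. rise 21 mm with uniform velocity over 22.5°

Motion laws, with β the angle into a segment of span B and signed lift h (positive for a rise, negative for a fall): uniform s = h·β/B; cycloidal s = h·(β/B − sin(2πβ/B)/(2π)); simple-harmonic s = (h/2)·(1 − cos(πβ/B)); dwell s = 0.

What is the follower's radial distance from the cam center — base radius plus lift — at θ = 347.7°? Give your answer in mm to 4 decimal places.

seg 1 [0°–24.3°] cycloidal, h=24: full span → s += 24 → s = 24.0000
seg 2 [24.3°–152.7°] cycloidal, h=8: full span → s += 8 → s = 32.0000
seg 3 [152.7°–200.7°] dwell: s stays 32.0000
seg 4 [200.7°–270.1°] cycloidal, h=28: full span → s += 28 → s = 60.0000
seg 5 [270.1°–337.5°] dwell: s stays 60.0000
seg 6 [337.5°–360°] uniform, h=21: θ=347.7° here. β=10.2, B=22.5. 21·10.2/22.5 = 9.5200 → s = 69.5200
radial distance = base radius + s = 17 + 69.5200 = 86.5200

86.5200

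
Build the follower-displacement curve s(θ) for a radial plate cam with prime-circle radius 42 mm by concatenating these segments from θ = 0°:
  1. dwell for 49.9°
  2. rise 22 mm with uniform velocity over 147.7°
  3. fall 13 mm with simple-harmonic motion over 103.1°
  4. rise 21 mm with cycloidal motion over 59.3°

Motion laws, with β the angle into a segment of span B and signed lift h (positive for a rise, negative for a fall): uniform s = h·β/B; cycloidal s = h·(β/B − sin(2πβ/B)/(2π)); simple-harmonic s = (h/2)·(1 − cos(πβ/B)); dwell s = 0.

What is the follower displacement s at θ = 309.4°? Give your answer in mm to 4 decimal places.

seg 1 [0°–49.9°] dwell: s stays 0.0000
seg 2 [49.9°–197.6°] uniform, h=22: full span → s += 22 → s = 22.0000
seg 3 [197.6°–300.7°] simple-harmonic, h=-13: full span → s += -13 → s = 9.0000
seg 4 [300.7°–360°] cycloidal, h=21: θ=309.4° here. β=8.7, B=59.3. 21·(0.1467 − sin(2π·0.1467)/(2π)) = 0.4182 → s = 9.4182

9.4182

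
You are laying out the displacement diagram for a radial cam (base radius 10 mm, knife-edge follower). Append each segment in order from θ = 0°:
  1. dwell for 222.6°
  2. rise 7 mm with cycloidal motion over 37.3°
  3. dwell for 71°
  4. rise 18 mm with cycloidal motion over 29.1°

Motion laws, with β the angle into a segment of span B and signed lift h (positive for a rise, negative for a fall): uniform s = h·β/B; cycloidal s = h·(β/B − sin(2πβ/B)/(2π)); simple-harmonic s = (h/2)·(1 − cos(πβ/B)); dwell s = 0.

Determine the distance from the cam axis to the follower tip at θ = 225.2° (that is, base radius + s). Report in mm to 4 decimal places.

seg 1 [0°–222.6°] dwell: s stays 0.0000
seg 2 [222.6°–259.9°] cycloidal, h=7: θ=225.2° here. β=2.6, B=37.3. 7·(0.0697 − sin(2π·0.0697)/(2π)) = 0.0155 → s = 0.0155
radial distance = base radius + s = 10 + 0.0155 = 10.0155

10.0155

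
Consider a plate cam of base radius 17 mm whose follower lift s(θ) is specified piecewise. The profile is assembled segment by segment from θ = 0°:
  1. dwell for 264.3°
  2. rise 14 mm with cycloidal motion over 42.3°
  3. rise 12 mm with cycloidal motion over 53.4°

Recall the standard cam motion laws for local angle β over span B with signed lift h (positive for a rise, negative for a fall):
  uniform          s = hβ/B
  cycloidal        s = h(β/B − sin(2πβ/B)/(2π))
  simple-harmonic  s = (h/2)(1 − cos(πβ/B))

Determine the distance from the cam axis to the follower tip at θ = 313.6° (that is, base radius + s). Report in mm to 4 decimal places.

seg 1 [0°–264.3°] dwell: s stays 0.0000
seg 2 [264.3°–306.6°] cycloidal, h=14: full span → s += 14 → s = 14.0000
seg 3 [306.6°–360°] cycloidal, h=12: θ=313.6° here. β=7, B=53.4. 12·(0.1311 − sin(2π·0.1311)/(2π)) = 0.1719 → s = 14.1719
radial distance = base radius + s = 17 + 14.1719 = 31.1719

31.1719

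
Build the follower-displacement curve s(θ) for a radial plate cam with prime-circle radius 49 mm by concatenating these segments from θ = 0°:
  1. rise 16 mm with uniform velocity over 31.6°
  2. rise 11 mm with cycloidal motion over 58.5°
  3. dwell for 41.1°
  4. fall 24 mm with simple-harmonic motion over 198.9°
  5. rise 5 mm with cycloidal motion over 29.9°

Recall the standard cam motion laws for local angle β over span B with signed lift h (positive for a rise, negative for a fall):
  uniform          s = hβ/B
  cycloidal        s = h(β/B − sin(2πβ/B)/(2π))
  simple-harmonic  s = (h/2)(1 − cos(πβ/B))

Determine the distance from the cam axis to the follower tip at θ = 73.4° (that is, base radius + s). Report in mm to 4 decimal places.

seg 1 [0°–31.6°] uniform, h=16: full span → s += 16 → s = 16.0000
seg 2 [31.6°–90.1°] cycloidal, h=11: θ=73.4° here. β=41.8, B=58.5. 11·(0.7145 − sin(2π·0.7145)/(2π)) = 9.5672 → s = 25.5672
radial distance = base radius + s = 49 + 25.5672 = 74.5672

74.5672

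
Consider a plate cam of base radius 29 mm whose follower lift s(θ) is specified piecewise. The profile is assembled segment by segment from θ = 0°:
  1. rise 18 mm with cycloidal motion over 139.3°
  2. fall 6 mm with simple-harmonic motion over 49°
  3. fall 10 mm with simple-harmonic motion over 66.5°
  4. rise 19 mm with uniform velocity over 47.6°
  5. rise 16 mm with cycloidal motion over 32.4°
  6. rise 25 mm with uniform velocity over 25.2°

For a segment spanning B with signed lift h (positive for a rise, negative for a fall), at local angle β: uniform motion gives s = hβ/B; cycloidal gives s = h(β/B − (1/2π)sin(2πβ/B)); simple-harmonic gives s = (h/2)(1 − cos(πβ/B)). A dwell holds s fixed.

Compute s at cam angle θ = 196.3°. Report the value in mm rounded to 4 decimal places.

seg 1 [0°–139.3°] cycloidal, h=18: full span → s += 18 → s = 18.0000
seg 2 [139.3°–188.3°] simple-harmonic, h=-6: full span → s += -6 → s = 12.0000
seg 3 [188.3°–254.8°] simple-harmonic, h=-10: θ=196.3° here. β=8, B=66.5. -10/2·(1 − cos(π·0.1203)) = -0.3529 → s = 11.6471

11.6471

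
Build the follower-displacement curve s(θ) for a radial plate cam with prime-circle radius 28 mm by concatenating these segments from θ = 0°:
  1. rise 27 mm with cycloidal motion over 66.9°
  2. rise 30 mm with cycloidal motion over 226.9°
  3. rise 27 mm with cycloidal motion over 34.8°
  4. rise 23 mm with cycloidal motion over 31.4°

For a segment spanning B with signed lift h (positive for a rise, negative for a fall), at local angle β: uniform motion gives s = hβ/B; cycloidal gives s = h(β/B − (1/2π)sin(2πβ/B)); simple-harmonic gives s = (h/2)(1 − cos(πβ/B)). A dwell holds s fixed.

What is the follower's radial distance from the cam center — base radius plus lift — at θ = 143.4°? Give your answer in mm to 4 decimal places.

seg 1 [0°–66.9°] cycloidal, h=27: full span → s += 27 → s = 27.0000
seg 2 [66.9°–293.8°] cycloidal, h=30: θ=143.4° here. β=76.5, B=226.9. 30·(0.3372 − sin(2π·0.3372)/(2π)) = 6.0381 → s = 33.0381
radial distance = base radius + s = 28 + 33.0381 = 61.0381

61.0381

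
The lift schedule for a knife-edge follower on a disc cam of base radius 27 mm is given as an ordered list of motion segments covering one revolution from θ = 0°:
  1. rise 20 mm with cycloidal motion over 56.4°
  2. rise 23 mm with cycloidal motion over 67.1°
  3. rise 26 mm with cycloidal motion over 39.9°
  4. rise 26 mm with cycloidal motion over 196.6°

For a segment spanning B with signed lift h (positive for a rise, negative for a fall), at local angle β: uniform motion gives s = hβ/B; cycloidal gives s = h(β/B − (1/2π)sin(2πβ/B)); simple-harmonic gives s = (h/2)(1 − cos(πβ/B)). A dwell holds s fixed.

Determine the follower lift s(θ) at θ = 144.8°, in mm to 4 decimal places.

seg 1 [0°–56.4°] cycloidal, h=20: full span → s += 20 → s = 20.0000
seg 2 [56.4°–123.5°] cycloidal, h=23: full span → s += 23 → s = 43.0000
seg 3 [123.5°–163.4°] cycloidal, h=26: θ=144.8° here. β=21.3, B=39.9. 26·(0.5338 − sin(2π·0.5338)/(2π)) = 14.7528 → s = 57.7528

57.7528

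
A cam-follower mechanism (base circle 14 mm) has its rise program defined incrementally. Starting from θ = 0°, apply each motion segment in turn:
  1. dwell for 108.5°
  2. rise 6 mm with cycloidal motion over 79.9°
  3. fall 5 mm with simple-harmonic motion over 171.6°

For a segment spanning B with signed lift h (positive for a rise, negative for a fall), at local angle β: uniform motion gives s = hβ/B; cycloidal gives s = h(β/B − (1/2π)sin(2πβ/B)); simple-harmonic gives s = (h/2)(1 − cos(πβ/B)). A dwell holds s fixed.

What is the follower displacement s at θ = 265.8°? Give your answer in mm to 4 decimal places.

seg 1 [0°–108.5°] dwell: s stays 0.0000
seg 2 [108.5°–188.4°] cycloidal, h=6: full span → s += 6 → s = 6.0000
seg 3 [188.4°–360°] simple-harmonic, h=-5: θ=265.8° here. β=77.4, B=171.6. -5/2·(1 − cos(π·0.4510)) = -2.1171 → s = 3.8829

3.8829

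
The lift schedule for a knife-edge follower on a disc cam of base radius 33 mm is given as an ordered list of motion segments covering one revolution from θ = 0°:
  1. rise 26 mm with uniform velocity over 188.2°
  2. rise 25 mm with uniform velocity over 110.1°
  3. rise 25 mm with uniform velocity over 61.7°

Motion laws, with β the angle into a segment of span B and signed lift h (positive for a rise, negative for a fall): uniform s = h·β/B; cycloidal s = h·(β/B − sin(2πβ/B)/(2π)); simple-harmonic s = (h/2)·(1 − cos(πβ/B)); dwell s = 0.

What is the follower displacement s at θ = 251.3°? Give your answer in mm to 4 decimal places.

seg 1 [0°–188.2°] uniform, h=26: full span → s += 26 → s = 26.0000
seg 2 [188.2°–298.3°] uniform, h=25: θ=251.3° here. β=63.1, B=110.1. 25·63.1/110.1 = 14.3279 → s = 40.3279

40.3279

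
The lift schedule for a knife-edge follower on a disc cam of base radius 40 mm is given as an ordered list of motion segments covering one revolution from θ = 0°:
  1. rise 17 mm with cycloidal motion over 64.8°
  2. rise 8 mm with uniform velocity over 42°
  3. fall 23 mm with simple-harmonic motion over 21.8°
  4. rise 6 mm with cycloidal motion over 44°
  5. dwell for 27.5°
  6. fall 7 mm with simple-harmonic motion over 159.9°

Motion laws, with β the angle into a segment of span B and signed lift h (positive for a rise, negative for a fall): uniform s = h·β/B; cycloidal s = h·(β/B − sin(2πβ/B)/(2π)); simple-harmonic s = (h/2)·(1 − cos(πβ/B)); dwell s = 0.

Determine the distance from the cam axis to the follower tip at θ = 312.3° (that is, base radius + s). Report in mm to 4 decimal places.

seg 1 [0°–64.8°] cycloidal, h=17: full span → s += 17 → s = 17.0000
seg 2 [64.8°–106.8°] uniform, h=8: full span → s += 8 → s = 25.0000
seg 3 [106.8°–128.6°] simple-harmonic, h=-23: full span → s += -23 → s = 2.0000
seg 4 [128.6°–172.6°] cycloidal, h=6: full span → s += 6 → s = 8.0000
seg 5 [172.6°–200.1°] dwell: s stays 8.0000
seg 6 [200.1°–360°] simple-harmonic, h=-7: θ=312.3° here. β=112.2, B=159.9. -7/2·(1 − cos(π·0.7017)) = -5.5722 → s = 2.4278
radial distance = base radius + s = 40 + 2.4278 = 42.4278

42.4278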